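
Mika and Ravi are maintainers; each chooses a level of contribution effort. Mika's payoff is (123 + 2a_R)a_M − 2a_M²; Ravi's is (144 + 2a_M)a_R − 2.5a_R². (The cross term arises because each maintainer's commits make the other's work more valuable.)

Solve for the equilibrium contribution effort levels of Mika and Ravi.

Expanding Mika's payoff: 123a_M + 2a_Ra_M − 2a_M².
∂π/∂a_M = 123 + 2a_R − 4a_M = 0, so a_M = 30.75 + 0.5a_R.
Likewise for Ravi: a_R = 28.8 + 0.4a_M.
Solving the two reaction functions simultaneously: (1 − (0.5)(0.4))a_M = 30.75 + 0.5·28.8, so 0.8a_M = 45.15 and a_M = 56.4375.
Then a_R = 28.8 + 0.4·56.4375 = 51.375.

56.4375, 51.375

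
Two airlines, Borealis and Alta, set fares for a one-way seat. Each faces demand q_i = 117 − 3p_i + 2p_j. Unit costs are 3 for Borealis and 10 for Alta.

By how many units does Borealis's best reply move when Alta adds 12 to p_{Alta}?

4

Borealis's profit: π = (p_{Borealis} − 3)(117 − 3p_{Borealis} + 2p_{Alta}).
∂π/∂p_{Borealis} = 126 − 6p_{Borealis} + 2p_{Alta} = 0 ⇒ p_{Borealis} = 21 + (1/3)p_{Alta}.
The reaction-function slope is 1/3, so a 12-unit rise in p_{Alta} moves p_{Borealis} by 1/3 × 12 = 4. Borealis's best response rises — the actions are strategic complements.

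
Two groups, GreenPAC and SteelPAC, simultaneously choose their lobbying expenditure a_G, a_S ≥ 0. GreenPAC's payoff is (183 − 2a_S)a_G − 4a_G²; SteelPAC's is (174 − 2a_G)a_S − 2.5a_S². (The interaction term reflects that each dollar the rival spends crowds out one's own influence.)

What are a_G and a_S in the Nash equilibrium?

Expanding GreenPAC's payoff: 183a_G − 2a_Sa_G − 4a_G².
∂π/∂a_G = 183 − 2a_S − 8a_G = 0, so a_G = 22.875 − 0.25a_S.
Likewise for SteelPAC: a_S = 34.8 − 0.4a_G.
Plugging a_S into GreenPAC's best response: a_G = 22.875 − 0.25(34.8 − 0.4a_G) ⇒ 0.9a_G = 14.175, so a_G = 15.75.
Then a_S = 34.8 − 0.4·15.75 = 28.5.

15.75, 28.5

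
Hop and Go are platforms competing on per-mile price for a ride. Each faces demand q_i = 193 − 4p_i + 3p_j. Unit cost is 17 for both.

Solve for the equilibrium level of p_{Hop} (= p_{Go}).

Hop's profit: π = (p_{Hop} − 17)(193 − 4p_{Hop} + 3p_{Go}).
∂π/∂p_{Hop} = 261 − 8p_{Hop} + 3p_{Go} = 0 ⇒ p_{Hop} = 32.625 + 0.375p_{Go}.
By symmetry p_{Go} = p_{Hop}; substituting into the reaction function, 0.625p_{Hop} = 32.625 and p_{Hop} = 52.2.

52.2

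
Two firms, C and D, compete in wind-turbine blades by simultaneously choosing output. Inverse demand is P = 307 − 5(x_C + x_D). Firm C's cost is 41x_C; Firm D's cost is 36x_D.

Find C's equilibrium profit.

Firm C's profit: π = x_C(307 − 5(x_C + x_D)) − 41x_C.
∂π/∂x_C = 266 − 10x_C − 5x_D = 0, so x_C = 26.6 − 0.5x_D.
By the same steps for D: x_D = 27.1 − 0.5x_C.
Substituting the second reaction function into the first: x_C = 26.6 − 0.5(27.1 − 0.5x_C), which gives 0.75x_C = 13.05 ⇒ x_C = 17.4.
Then x_D = 27.1 − 0.5·17.4 = 18.4.
Price P = 307 − 5·35.8 = 128.
C's profit: (128 − 41)·17.4 = 1513.8.

1513.8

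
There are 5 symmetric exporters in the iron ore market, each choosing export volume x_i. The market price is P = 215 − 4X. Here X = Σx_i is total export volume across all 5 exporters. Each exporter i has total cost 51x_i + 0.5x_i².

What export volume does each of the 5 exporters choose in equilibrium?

6.56

A representative exporter's profit is π_i = x_i(215 − 4X) − 51x_i − 0.5x_i², with X = x_i + Σ_{j≠i} x_j.
First-order condition: 164 − 9x_i − 4Σ_{j≠i} x_j = 0.
In a symmetric equilibrium every exporter chooses the same x, so Σ_{j≠i} x_j = 4x. The condition becomes 164 − 25x = 0, giving x = 164/25 = 6.56.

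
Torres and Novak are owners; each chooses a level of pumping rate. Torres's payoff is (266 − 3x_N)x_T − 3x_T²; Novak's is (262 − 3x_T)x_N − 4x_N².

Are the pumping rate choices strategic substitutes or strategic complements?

Expanding Torres's payoff: 266x_T − 3x_Nx_T − 3x_T².
∂π/∂x_T = 266 − 3x_N − 6x_T = 0, so x_T = 133/3 − 0.5x_N.
The best-response slope dx_T/dx_N = −0.5 < 0: the reaction function is downward-sloping, so the choices are strategic substitutes.

strategic substitutes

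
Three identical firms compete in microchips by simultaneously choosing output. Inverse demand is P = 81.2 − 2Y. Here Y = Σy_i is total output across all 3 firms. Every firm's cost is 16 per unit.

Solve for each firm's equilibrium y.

A representative firm's profit is π_i = y_i(81.2 − 2Y) − 16y_i, with Y = y_i + Σ_{j≠i} y_j.
First-order condition: 65.2 − 4y_i − 2Σ_{j≠i} y_j = 0.
Imposing symmetry (y_j = y for all j) turns Σ_{j≠i} y_j into 2y, so 65.2 = 8y and y = 8.15.

8.15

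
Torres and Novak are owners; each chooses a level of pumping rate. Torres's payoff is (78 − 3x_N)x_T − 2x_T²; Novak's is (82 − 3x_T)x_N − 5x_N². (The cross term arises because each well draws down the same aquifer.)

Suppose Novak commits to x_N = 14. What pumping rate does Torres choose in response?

Expanding Torres's payoff: 78x_T − 3x_Nx_T − 2x_T².
∂π/∂x_T = 78 − 3x_N − 4x_T = 0, so x_T = 19.5 − 0.75x_N.
At x_N = 14: x_T = 19.5 − 0.75·14 = 9.

9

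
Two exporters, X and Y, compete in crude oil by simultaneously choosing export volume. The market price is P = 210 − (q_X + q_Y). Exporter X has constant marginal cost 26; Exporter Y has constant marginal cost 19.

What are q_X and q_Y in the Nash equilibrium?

Exporter X's profit: π = q_X(210 − (q_X + q_Y)) − 26q_X.
∂π/∂q_X = 184 − 2q_X − q_Y = 0, so q_X = 92 − 0.5q_Y.
By the same steps for Y: q_Y = 95.5 − 0.5q_X.
Substituting the second reaction function into the first: q_X = 92 − 0.5(95.5 − 0.5q_X), which gives 0.75q_X = 44.25 ⇒ q_X = 59.
Then q_Y = 95.5 − 0.5·59 = 66.

59, 66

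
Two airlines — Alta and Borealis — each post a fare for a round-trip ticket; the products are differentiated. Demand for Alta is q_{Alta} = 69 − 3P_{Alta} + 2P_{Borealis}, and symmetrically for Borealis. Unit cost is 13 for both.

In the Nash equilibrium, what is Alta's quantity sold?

Alta's profit: π = (P_{Alta} − 13)(69 − 3P_{Alta} + 2P_{Borealis}).
∂π/∂P_{Alta} = 108 − 6P_{Alta} + 2P_{Borealis} = 0 ⇒ P_{Alta} = 18 + (1/3)P_{Borealis}.
The game is symmetric, so in equilibrium P_{Borealis} = P_{Alta}: the reaction function gives (2/3)P_{Alta} = 18, hence P_{Alta} = 27.
q_{Alta} = 69 − 3·27 + 2·27 = 42.

42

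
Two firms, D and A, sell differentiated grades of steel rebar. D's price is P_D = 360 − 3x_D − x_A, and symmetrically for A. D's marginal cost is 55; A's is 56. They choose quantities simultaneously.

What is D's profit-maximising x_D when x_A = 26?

Firm D's profit: π = x_D(360 − 3x_D − x_A) − 55x_D.
∂π/∂x_D = 305 − 6x_D − x_A = 0 ⇒ x_D = 305/6 − (1/6)x_A.
At x_A = 26: x_D = 305/6 − (1/6)·26 = 46.5.

46.5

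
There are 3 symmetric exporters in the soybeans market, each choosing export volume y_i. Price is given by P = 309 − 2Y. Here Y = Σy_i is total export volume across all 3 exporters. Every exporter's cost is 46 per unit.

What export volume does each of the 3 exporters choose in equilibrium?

32.875

A representative exporter's profit is π_i = y_i(309 − 2Y) − 46y_i, with Y = y_i + Σ_{j≠i} y_j.
First-order condition: 263 − 4y_i − 2Σ_{j≠i} y_j = 0.
In a symmetric equilibrium every exporter chooses the same y, so Σ_{j≠i} y_j = 2y. The condition becomes 263 − 8y = 0, giving y = 263/8 = 32.875.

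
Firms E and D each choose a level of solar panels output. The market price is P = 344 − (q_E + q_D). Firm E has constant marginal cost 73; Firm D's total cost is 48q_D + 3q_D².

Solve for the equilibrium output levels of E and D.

Firm E's profit: π = q_E(344 − (q_E + q_D)) − 73q_E.
∂π/∂q_E = 271 − 2q_E − q_D = 0, so q_E = 135.5 − 0.5q_D.
For D: ∂π/∂q_D = 296 − 8q_D − q_E = 0 ⇒ q_D = 37 − 0.125q_E.
Substituting the second reaction function into the first: q_E = 135.5 − 0.5(37 − 0.125q_E), which gives 0.9375q_E = 117 ⇒ q_E = 124.8.
Then q_D = 37 − 0.125·124.8 = 21.4.

124.8, 21.4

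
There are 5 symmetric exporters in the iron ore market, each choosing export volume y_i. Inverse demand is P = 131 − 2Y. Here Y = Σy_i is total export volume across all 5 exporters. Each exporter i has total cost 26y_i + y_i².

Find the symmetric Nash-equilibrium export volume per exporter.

A representative exporter's profit is π_i = y_i(131 − 2Y) − 26y_i − y_i², with Y = y_i + Σ_{j≠i} y_j.
First-order condition: 105 − 6y_i − 2Σ_{j≠i} y_j = 0.
Imposing symmetry (y_j = y for all j) turns Σ_{j≠i} y_j into 4y, so 105 = 14y and y = 7.5.

7.5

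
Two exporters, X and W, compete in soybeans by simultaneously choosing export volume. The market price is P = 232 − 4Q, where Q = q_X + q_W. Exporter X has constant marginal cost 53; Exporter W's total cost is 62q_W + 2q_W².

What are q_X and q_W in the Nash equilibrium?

Exporter X's profit: π = q_X(232 − 4(q_X + q_W)) − 53q_X.
∂π/∂q_X = 179 − 8q_X − 4q_W = 0, so q_X = 22.375 − 0.5q_W.
For W: ∂π/∂q_W = 170 − 12q_W − 4q_X = 0 ⇒ q_W = 85/6 − (1/3)q_X.
Plugging q_W into X's best response: q_X = 22.375 − 0.5(85/6 − (1/3)q_X) ⇒ (5/6)q_X = 367/24, so q_X = 18.35.
Then q_W = 85/6 − (1/3)·18.35 = 8.05.

18.35, 8.05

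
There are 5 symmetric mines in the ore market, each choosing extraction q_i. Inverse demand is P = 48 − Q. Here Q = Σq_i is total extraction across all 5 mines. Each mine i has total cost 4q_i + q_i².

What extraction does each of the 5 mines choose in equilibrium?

5.5

A representative mine's profit is π_i = q_i(48 − Q) − 4q_i − q_i², with Q = q_i + Σ_{j≠i} q_j.
First-order condition: 44 − 4q_i − Σ_{j≠i} q_j = 0.
In a symmetric equilibrium every mine chooses the same q, so Σ_{j≠i} q_j = 4q. The condition becomes 44 − 8q = 0, giving q = 44/8 = 5.5.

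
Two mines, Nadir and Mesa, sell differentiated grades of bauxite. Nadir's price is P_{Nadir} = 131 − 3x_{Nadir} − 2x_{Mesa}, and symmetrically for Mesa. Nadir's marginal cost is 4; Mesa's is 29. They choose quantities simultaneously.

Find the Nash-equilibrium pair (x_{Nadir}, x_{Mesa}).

Mine Nadir's profit: π = x_{Nadir}(131 − 3x_{Nadir} − 2x_{Mesa}) − 4x_{Nadir}.
∂π/∂x_{Nadir} = 127 − 6x_{Nadir} − 2x_{Mesa} = 0 ⇒ x_{Nadir} = 127/6 − (1/3)x_{Mesa}.
Similarly x_{Mesa} = 17 − (1/3)x_{Nadir}.
Solving the two reaction functions simultaneously: (1 − (−1/3)(−1/3))x_{Nadir} = 127/6 − (1/3)·17, so (8/9)x_{Nadir} = 15.5 and x_{Nadir} = 17.4375.
Then x_{Mesa} = 17 − (1/3)·17.4375 = 11.1875.

17.4375, 11.1875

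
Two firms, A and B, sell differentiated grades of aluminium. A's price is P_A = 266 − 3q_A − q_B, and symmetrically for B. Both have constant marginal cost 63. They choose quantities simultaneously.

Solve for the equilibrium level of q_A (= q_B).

29

Firm A's profit: π = q_A(266 − 3q_A − q_B) − 63q_A.
∂π/∂q_A = 203 − 6q_A − q_B = 0 ⇒ q_A = 203/6 − (1/6)q_B.
The game is symmetric, so in equilibrium q_B = q_A: the reaction function gives (7/6)q_A = 203/6, hence q_A = 29.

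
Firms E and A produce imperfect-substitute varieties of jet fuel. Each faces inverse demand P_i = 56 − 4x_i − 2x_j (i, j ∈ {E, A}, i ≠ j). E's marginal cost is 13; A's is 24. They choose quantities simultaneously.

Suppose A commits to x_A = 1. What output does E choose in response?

5.125

Firm E's profit: π = x_E(56 − 4x_E − 2x_A) − 13x_E.
∂π/∂x_E = 43 − 8x_E − 2x_A = 0 ⇒ x_E = 5.375 − 0.25x_A.
At x_A = 1: x_E = 5.375 − 0.25·1 = 5.125.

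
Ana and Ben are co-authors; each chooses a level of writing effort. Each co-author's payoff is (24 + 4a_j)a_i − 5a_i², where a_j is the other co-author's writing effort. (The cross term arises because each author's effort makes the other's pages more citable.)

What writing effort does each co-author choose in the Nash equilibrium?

Ana's payoff is (24 + 4a_B)a_A − 5a_A².
∂π/∂a_A = 24 + 4a_B − 10a_A = 0, so a_A = 2.4 + 0.4a_B.
The game is symmetric, so in equilibrium a_B = a_A: the reaction function gives 0.6a_A = 2.4, hence a_A = 4.

4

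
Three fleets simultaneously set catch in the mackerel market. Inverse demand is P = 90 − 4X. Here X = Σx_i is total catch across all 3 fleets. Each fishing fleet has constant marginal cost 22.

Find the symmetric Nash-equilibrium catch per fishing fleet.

A representative fishing fleet's profit is π_i = x_i(90 − 4X) − 22x_i, with X = x_i + Σ_{j≠i} x_j.
First-order condition: 68 − 8x_i − 4Σ_{j≠i} x_j = 0.
With identical fishing fleets, set every x_j = x: then 68 − 8x − 8x = 0, i.e. x = 68/16 = 4.25.

4.25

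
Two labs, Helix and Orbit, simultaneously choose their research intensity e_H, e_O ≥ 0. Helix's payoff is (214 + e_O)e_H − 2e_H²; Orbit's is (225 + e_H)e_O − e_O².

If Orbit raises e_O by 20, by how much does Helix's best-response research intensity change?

5

Expanding Helix's payoff: 214e_H + e_Oe_H − 2e_H².
∂π/∂e_H = 214 + e_O − 4e_H = 0, so e_H = 53.5 + 0.25e_O.
The reaction-function slope is 0.25, so a 20-unit rise in e_O moves e_H by 0.25 × 20 = 5. Helix's best response rises — the actions are strategic complements.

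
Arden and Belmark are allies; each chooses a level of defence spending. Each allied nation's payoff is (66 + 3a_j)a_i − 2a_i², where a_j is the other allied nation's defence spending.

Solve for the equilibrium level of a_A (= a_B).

66

Arden's payoff is (66 + 3a_B)a_A − 2a_A².
∂π/∂a_A = 66 + 3a_B − 4a_A = 0, so a_A = 16.5 + 0.75a_B.
Setting a_A = a_B in the reaction function: a_A = 16.5 + 0.75a_A, so a_A = 16.5 / 0.25 = 66.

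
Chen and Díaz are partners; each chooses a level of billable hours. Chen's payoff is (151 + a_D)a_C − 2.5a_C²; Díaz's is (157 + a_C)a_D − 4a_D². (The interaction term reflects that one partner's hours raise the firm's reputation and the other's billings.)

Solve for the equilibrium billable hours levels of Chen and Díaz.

Expanding Chen's payoff: 151a_C + a_Da_C − 2.5a_C².
∂π/∂a_C = 151 + a_D − 5a_C = 0, so a_C = 30.2 + 0.2a_D.
Likewise for Díaz: a_D = 19.625 + 0.125a_C.
Substituting the second reaction function into the first: a_C = 30.2 + 0.2(19.625 + 0.125a_C), which gives 0.975a_C = 34.125 ⇒ a_C = 35.
Then a_D = 19.625 + 0.125·35 = 24.

35, 24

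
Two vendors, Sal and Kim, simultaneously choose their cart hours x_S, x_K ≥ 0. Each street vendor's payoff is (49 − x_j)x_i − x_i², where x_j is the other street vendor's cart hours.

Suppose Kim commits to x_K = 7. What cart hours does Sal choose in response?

21

Sal's payoff is (49 − x_K)x_S − x_S².
∂π/∂x_S = 49 − x_K − 2x_S = 0, so x_S = 24.5 − 0.5x_K.
At x_K = 7: x_S = 24.5 − 0.5·7 = 21.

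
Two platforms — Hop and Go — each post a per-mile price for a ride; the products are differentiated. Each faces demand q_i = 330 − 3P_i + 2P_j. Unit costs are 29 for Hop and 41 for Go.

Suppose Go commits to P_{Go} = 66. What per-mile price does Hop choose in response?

91.5

Hop's profit: π = (P_{Hop} − 29)(330 − 3P_{Hop} + 2P_{Go}).
∂π/∂P_{Hop} = 417 − 6P_{Hop} + 2P_{Go} = 0 ⇒ P_{Hop} = 69.5 + (1/3)P_{Go}.
At P_{Go} = 66: P_{Hop} = 69.5 + (1/3)·66 = 91.5.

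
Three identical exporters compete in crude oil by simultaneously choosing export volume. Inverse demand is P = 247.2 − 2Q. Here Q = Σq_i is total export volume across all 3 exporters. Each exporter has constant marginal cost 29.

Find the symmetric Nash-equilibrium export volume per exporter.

27.275

A representative exporter's profit is π_i = q_i(247.2 − 2Q) − 29q_i, with Q = q_i + Σ_{j≠i} q_j.
First-order condition: 218.2 − 4q_i − 2Σ_{j≠i} q_j = 0.
In a symmetric equilibrium every exporter chooses the same q, so Σ_{j≠i} q_j = 2q. The condition becomes 218.2 − 8q = 0, giving q = 218.2/8 = 27.275.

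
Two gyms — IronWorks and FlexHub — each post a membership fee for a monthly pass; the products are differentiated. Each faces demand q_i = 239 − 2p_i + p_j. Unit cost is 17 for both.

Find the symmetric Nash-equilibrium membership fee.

IronWorks's profit: π = (p_{IronWorks} − 17)(239 − 2p_{IronWorks} + p_{FlexHub}).
∂π/∂p_{IronWorks} = 273 − 4p_{IronWorks} + p_{FlexHub} = 0 ⇒ p_{IronWorks} = 68.25 + 0.25p_{FlexHub}.
By symmetry p_{FlexHub} = p_{IronWorks}; substituting into the reaction function, 0.75p_{IronWorks} = 68.25 and p_{IronWorks} = 91.

91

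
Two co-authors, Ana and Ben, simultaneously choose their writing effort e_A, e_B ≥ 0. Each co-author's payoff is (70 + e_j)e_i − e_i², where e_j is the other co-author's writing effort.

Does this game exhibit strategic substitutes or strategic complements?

Ana's payoff is (70 + e_B)e_A − e_A².
∂π/∂e_A = 70 + e_B − 2e_A = 0, so e_A = 35 + 0.5e_B.
The best-response slope de_A/de_B = 0.5 > 0: the reaction function is upward-sloping, so the choices are strategic complements.

strategic complements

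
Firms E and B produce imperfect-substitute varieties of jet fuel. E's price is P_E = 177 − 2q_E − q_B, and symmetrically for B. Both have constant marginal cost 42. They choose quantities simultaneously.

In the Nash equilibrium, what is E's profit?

Firm E's profit: π = q_E(177 − 2q_E − q_B) − 42q_E.
∂π/∂q_E = 135 − 4q_E − q_B = 0 ⇒ q_E = 33.75 − 0.25q_B.
Setting q_E = q_B in the reaction function: q_E = 33.75 − 0.25q_E, so q_E = 33.75 / 1.25 = 27.
P_E = 177 − 2·27 − 27 = 96.
Profit = (96 − 42)·27 = 1458.

1458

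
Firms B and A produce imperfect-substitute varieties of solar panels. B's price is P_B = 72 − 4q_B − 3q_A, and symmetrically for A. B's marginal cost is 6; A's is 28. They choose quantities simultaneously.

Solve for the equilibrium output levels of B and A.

7.2, 2.8

Firm B's profit: π = q_B(72 − 4q_B − 3q_A) − 6q_B.
∂π/∂q_B = 66 − 8q_B − 3q_A = 0 ⇒ q_B = 8.25 − 0.375q_A.
Similarly q_A = 5.5 − 0.375q_B.
Plugging q_A into B's best response: q_B = 8.25 − 0.375(5.5 − 0.375q_B) ⇒ (55/64)q_B = 6.1875, so q_B = 7.2.
Then q_A = 5.5 − 0.375·7.2 = 2.8.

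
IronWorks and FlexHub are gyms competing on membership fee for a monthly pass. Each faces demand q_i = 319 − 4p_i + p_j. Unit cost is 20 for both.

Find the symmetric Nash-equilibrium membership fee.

57

IronWorks's profit: π = (p_{IronWorks} − 20)(319 − 4p_{IronWorks} + p_{FlexHub}).
∂π/∂p_{IronWorks} = 399 − 8p_{IronWorks} + p_{FlexHub} = 0 ⇒ p_{IronWorks} = 49.875 + 0.125p_{FlexHub}.
Setting p_{IronWorks} = p_{FlexHub} in the reaction function: p_{IronWorks} = 49.875 + 0.125p_{IronWorks}, so p_{IronWorks} = 49.875 / 0.875 = 57.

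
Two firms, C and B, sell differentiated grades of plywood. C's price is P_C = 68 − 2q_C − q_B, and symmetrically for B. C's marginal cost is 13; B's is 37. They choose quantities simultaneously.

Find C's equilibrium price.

38.2

Firm C's profit: π = q_C(68 − 2q_C − q_B) − 13q_C.
∂π/∂q_C = 55 − 4q_C − q_B = 0 ⇒ q_C = 13.75 − 0.25q_B.
Similarly q_B = 7.75 − 0.25q_C.
Plugging q_B into C's best response: q_C = 13.75 − 0.25(7.75 − 0.25q_C) ⇒ 0.9375q_C = 11.8125, so q_C = 12.6.
Then q_B = 7.75 − 0.25·12.6 = 4.6.
P_C = 68 − 2·12.6 − 4.6 = 38.2.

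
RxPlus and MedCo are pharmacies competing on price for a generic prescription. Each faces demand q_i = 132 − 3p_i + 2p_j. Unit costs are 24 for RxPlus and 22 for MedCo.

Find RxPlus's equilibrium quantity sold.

RxPlus's profit: π = (p_{RxPlus} − 24)(132 − 3p_{RxPlus} + 2p_{MedCo}).
∂π/∂p_{RxPlus} = 204 − 6p_{RxPlus} + 2p_{MedCo} = 0 ⇒ p_{RxPlus} = 34 + (1/3)p_{MedCo}.
Similarly p_{MedCo} = 33 + (1/3)p_{RxPlus}.
Solving the two reaction functions simultaneously: (1 − (1/3)(1/3))p_{RxPlus} = 34 + (1/3)·33, so (8/9)p_{RxPlus} = 45 and p_{RxPlus} = 50.625.
Then p_{MedCo} = 33 + (1/3)·50.625 = 49.875.
q_{RxPlus} = 132 − 3·50.625 + 2·49.875 = 79.875.

79.875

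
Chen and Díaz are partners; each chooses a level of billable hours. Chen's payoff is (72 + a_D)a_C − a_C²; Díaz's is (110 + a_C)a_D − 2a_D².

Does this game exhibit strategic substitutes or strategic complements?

Expanding Chen's payoff: 72a_C + a_Da_C − a_C².
∂π/∂a_C = 72 + a_D − 2a_C = 0, so a_C = 36 + 0.5a_D.
The best-response slope da_C/da_D = 0.5 > 0: the reaction function is upward-sloping, so the choices are strategic complements.

strategic complements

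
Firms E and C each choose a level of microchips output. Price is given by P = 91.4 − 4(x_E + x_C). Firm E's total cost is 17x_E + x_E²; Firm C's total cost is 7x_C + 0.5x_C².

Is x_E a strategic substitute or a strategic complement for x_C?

strategic substitutes

Firm E's profit: π = x_E(91.4 − 4(x_E + x_C)) − 17x_E − x_E².
∂π/∂x_E = 74.4 − 10x_E − 4x_C = 0, so x_E = 7.44 − 0.4x_C.
The best-response slope dx_E/dx_C = −0.4 < 0: the reaction function is downward-sloping, so the choices are strategic substitutes.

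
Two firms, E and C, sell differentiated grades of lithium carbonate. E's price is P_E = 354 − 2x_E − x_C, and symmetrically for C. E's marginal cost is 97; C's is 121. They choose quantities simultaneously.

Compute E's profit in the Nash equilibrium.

Firm E's profit: π = x_E(354 − 2x_E − x_C) − 97x_E.
∂π/∂x_E = 257 − 4x_E − x_C = 0 ⇒ x_E = 64.25 − 0.25x_C.
Similarly x_C = 58.25 − 0.25x_E.
Plugging x_C into E's best response: x_E = 64.25 − 0.25(58.25 − 0.25x_E) ⇒ 0.9375x_E = 49.6875, so x_E = 53.
Then x_C = 58.25 − 0.25·53 = 45.
P_E = 354 − 2·53 − 45 = 203.
Profit = (203 − 97)·53 = 5618.

5618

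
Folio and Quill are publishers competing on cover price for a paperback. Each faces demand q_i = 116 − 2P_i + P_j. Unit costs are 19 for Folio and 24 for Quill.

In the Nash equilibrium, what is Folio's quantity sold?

Folio's profit: π = (P_{Folio} − 19)(116 − 2P_{Folio} + P_{Quill}).
∂π/∂P_{Folio} = 154 − 4P_{Folio} + P_{Quill} = 0 ⇒ P_{Folio} = 38.5 + 0.25P_{Quill}.
Similarly P_{Quill} = 41 + 0.25P_{Folio}.
Substituting the second reaction function into the first: P_{Folio} = 38.5 + 0.25(41 + 0.25P_{Folio}), which gives 0.9375P_{Folio} = 48.75 ⇒ P_{Folio} = 52.
Then P_{Quill} = 41 + 0.25·52 = 54.
q_{Folio} = 116 − 2·52 + 54 = 66.

66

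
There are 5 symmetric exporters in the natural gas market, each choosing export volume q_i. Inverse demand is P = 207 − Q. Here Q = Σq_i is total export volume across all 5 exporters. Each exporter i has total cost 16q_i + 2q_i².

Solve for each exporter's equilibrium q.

A representative exporter's profit is π_i = q_i(207 − Q) − 16q_i − 2q_i², with Q = q_i + Σ_{j≠i} q_j.
First-order condition: 191 − 6q_i − Σ_{j≠i} q_j = 0.
With identical exporters, set every q_j = q: then 191 − 6q − 4q = 0, i.e. q = 191/10 = 19.1.

19.1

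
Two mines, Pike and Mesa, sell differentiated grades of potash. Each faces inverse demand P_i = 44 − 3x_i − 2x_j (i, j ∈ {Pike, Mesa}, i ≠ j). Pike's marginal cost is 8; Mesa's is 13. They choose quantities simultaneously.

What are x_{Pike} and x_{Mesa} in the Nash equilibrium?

4.8125, 3.5625

Mine Pike's profit: π = x_{Pike}(44 − 3x_{Pike} − 2x_{Mesa}) − 8x_{Pike}.
∂π/∂x_{Pike} = 36 − 6x_{Pike} − 2x_{Mesa} = 0 ⇒ x_{Pike} = 6 − (1/3)x_{Mesa}.
Similarly x_{Mesa} = 31/6 − (1/3)x_{Pike}.
Solving the two reaction functions simultaneously: (1 − (−1/3)(−1/3))x_{Pike} = 6 − (1/3)·(31/6), so (8/9)x_{Pike} = 77/18 and x_{Pike} = 4.8125.
Then x_{Mesa} = 31/6 − (1/3)·4.8125 = 3.5625.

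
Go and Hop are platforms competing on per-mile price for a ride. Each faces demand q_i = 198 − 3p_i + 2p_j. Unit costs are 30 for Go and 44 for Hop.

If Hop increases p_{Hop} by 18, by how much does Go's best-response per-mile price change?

Go's profit: π = (p_{Go} − 30)(198 − 3p_{Go} + 2p_{Hop}).
∂π/∂p_{Go} = 288 − 6p_{Go} + 2p_{Hop} = 0 ⇒ p_{Go} = 48 + (1/3)p_{Hop}.
The reaction-function slope is 1/3, so an 18-unit rise in p_{Hop} moves p_{Go} by 1/3 × 18 = 6. Go's best response rises — the actions are strategic complements.

6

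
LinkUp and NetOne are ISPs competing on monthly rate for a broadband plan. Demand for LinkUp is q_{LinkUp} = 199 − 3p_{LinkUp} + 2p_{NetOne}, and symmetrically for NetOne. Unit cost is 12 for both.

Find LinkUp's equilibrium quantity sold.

140.25

LinkUp's profit: π = (p_{LinkUp} − 12)(199 − 3p_{LinkUp} + 2p_{NetOne}).
∂π/∂p_{LinkUp} = 235 − 6p_{LinkUp} + 2p_{NetOne} = 0 ⇒ p_{LinkUp} = 235/6 + (1/3)p_{NetOne}.
The game is symmetric, so in equilibrium p_{NetOne} = p_{LinkUp}: the reaction function gives (2/3)p_{LinkUp} = 235/6, hence p_{LinkUp} = 58.75.
q_{LinkUp} = 199 − 3·58.75 + 2·58.75 = 140.25.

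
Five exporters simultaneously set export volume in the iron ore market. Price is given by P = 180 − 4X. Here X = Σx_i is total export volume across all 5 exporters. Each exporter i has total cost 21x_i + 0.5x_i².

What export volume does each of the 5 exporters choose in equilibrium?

A representative exporter's profit is π_i = x_i(180 − 4X) − 21x_i − 0.5x_i², with X = x_i + Σ_{j≠i} x_j.
First-order condition: 159 − 9x_i − 4Σ_{j≠i} x_j = 0.
With identical exporters, set every x_j = x: then 159 − 9x − 16x = 0, i.e. x = 159/25 = 6.36.

6.36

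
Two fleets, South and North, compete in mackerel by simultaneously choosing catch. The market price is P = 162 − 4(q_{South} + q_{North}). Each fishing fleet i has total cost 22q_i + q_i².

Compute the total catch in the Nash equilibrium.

20

Fishing fleet South's profit: π = q_{South}(162 − 4(q_{South} + q_{North})) − 22q_{South} − q_{South}².
∂π/∂q_{South} = 140 − 10q_{South} − 4q_{North} = 0, so q_{South} = 14 − 0.4q_{North}.
Setting q_{South} = q_{North} in the reaction function: q_{South} = 14 − 0.4q_{South}, so q_{South} = 14 / 1.4 = 10.
Total catch: 10 + 10 = 20.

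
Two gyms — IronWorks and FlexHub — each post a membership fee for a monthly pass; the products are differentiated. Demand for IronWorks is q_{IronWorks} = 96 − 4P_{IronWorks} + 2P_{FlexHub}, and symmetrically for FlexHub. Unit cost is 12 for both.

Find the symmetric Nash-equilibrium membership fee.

24

IronWorks's profit: π = (P_{IronWorks} − 12)(96 − 4P_{IronWorks} + 2P_{FlexHub}).
∂π/∂P_{IronWorks} = 144 − 8P_{IronWorks} + 2P_{FlexHub} = 0 ⇒ P_{IronWorks} = 18 + 0.25P_{FlexHub}.
By symmetry P_{FlexHub} = P_{IronWorks}; substituting into the reaction function, 0.75P_{IronWorks} = 18 and P_{IronWorks} = 24.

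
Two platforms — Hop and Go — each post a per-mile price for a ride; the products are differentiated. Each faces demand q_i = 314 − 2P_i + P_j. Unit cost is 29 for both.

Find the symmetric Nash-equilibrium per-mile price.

124

Hop's profit: π = (P_{Hop} − 29)(314 − 2P_{Hop} + P_{Go}).
∂π/∂P_{Hop} = 372 − 4P_{Hop} + P_{Go} = 0 ⇒ P_{Hop} = 93 + 0.25P_{Go}.
The game is symmetric, so in equilibrium P_{Go} = P_{Hop}: the reaction function gives 0.75P_{Hop} = 93, hence P_{Hop} = 124.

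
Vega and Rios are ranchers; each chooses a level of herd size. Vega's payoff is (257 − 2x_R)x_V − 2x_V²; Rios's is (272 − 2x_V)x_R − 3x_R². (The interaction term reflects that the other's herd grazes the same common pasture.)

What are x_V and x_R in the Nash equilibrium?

Expanding Vega's payoff: 257x_V − 2x_Rx_V − 2x_V².
∂π/∂x_V = 257 − 2x_R − 4x_V = 0, so x_V = 64.25 − 0.5x_R.
Likewise for Rios: x_R = 136/3 − (1/3)x_V.
Substituting the second reaction function into the first: x_V = 64.25 − 0.5(136/3 − (1/3)x_V), which gives (5/6)x_V = 499/12 ⇒ x_V = 49.9.
Then x_R = 136/3 − (1/3)·49.9 = 28.7.

49.9, 28.7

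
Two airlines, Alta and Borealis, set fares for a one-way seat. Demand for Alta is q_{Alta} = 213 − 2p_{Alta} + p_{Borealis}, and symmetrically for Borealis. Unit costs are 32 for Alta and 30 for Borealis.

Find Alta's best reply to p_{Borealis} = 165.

Alta's profit: π = (p_{Alta} − 32)(213 − 2p_{Alta} + p_{Borealis}).
∂π/∂p_{Alta} = 277 − 4p_{Alta} + p_{Borealis} = 0 ⇒ p_{Alta} = 69.25 + 0.25p_{Borealis}.
At p_{Borealis} = 165: p_{Alta} = 69.25 + 0.25·165 = 110.5.

110.5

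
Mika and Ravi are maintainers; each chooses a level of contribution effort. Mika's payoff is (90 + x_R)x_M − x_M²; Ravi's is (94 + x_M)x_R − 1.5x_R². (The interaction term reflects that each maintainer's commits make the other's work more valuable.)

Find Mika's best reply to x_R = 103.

96.5

Expanding Mika's payoff: 90x_M + x_Rx_M − x_M².
∂π/∂x_M = 90 + x_R − 2x_M = 0, so x_M = 45 + 0.5x_R.
At x_R = 103: x_M = 45 + 0.5·103 = 96.5.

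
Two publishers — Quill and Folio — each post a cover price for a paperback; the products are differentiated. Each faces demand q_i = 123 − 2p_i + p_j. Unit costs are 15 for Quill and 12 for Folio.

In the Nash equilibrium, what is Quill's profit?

2534.72

Quill's profit: π = (p_{Quill} − 15)(123 − 2p_{Quill} + p_{Folio}).
∂π/∂p_{Quill} = 153 − 4p_{Quill} + p_{Folio} = 0 ⇒ p_{Quill} = 38.25 + 0.25p_{Folio}.
Similarly p_{Folio} = 36.75 + 0.25p_{Quill}.
Solving the two reaction functions simultaneously: (1 − (0.25)(0.25))p_{Quill} = 38.25 + 0.25·36.75, so 0.9375p_{Quill} = 47.4375 and p_{Quill} = 50.6.
Then p_{Folio} = 36.75 + 0.25·50.6 = 49.4.
q_{Quill} = 123 − 2·50.6 + 49.4 = 71.2.
Profit = (50.6 − 15)·71.2 = 2534.72.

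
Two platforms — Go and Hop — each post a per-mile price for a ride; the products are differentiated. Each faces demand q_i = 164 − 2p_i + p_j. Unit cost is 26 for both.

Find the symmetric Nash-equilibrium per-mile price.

Go's profit: π = (p_{Go} − 26)(164 − 2p_{Go} + p_{Hop}).
∂π/∂p_{Go} = 216 − 4p_{Go} + p_{Hop} = 0 ⇒ p_{Go} = 54 + 0.25p_{Hop}.
By symmetry p_{Hop} = p_{Go}; substituting into the reaction function, 0.75p_{Go} = 54 and p_{Go} = 72.

72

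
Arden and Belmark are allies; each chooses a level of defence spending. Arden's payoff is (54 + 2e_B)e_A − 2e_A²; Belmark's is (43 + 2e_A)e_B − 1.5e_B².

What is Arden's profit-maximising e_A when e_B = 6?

16.5

Expanding Arden's payoff: 54e_A + 2e_Be_A − 2e_A².
∂π/∂e_A = 54 + 2e_B − 4e_A = 0, so e_A = 13.5 + 0.5e_B.
At e_B = 6: e_A = 13.5 + 0.5·6 = 16.5.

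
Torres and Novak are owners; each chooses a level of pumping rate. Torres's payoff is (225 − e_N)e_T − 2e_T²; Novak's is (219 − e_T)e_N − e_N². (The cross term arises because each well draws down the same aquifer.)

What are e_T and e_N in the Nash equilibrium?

Expanding Torres's payoff: 225e_T − e_Ne_T − 2e_T².
∂π/∂e_T = 225 − e_N − 4e_T = 0, so e_T = 56.25 − 0.25e_N.
Likewise for Novak: e_N = 109.5 − 0.5e_T.
Substituting the second reaction function into the first: e_T = 56.25 − 0.25(109.5 − 0.5e_T), which gives 0.875e_T = 28.875 ⇒ e_T = 33.
Then e_N = 109.5 − 0.5·33 = 93.

33, 93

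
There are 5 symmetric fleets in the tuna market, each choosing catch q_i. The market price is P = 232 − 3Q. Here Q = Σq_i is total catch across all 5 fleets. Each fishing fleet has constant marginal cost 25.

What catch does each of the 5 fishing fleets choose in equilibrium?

A representative fishing fleet's profit is π_i = q_i(232 − 3Q) − 25q_i, with Q = q_i + Σ_{j≠i} q_j.
First-order condition: 207 − 6q_i − 3Σ_{j≠i} q_j = 0.
With identical fishing fleets, set every q_j = q: then 207 − 6q − 12q = 0, i.e. q = 207/18 = 11.5.

11.5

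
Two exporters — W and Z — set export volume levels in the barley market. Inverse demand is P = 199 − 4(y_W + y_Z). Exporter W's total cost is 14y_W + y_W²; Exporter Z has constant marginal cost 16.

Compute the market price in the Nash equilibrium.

Exporter W's profit: π = y_W(199 − 4(y_W + y_Z)) − 14y_W − y_W².
∂π/∂y_W = 185 − 10y_W − 4y_Z = 0, so y_W = 18.5 − 0.4y_Z.
For Z: ∂π/∂y_Z = 183 − 8y_Z − 4y_W = 0 ⇒ y_Z = 22.875 − 0.5y_W.
Plugging y_Z into W's best response: y_W = 18.5 − 0.4(22.875 − 0.5y_W) ⇒ 0.8y_W = 9.35, so y_W = 11.6875.
Then y_Z = 22.875 − 0.5·11.6875 = 545/32.
Equilibrium price: P = 199 − 4·(919/32) = 84.125.

84.125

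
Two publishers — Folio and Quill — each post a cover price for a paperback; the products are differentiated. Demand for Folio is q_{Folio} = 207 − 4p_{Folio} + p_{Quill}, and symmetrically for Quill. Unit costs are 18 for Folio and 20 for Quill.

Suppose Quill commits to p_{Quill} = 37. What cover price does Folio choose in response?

Folio's profit: π = (p_{Folio} − 18)(207 − 4p_{Folio} + p_{Quill}).
∂π/∂p_{Folio} = 279 − 8p_{Folio} + p_{Quill} = 0 ⇒ p_{Folio} = 34.875 + 0.125p_{Quill}.
At p_{Quill} = 37: p_{Folio} = 34.875 + 0.125·37 = 39.5.

39.5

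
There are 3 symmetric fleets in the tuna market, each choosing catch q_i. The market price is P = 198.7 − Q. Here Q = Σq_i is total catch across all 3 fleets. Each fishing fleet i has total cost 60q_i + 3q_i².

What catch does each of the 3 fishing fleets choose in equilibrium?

A representative fishing fleet's profit is π_i = q_i(198.7 − Q) − 60q_i − 3q_i², with Q = q_i + Σ_{j≠i} q_j.
First-order condition: 138.7 − 8q_i − Σ_{j≠i} q_j = 0.
With identical fishing fleets, set every q_j = q: then 138.7 − 8q − 2q = 0, i.e. q = 138.7/10 = 13.87.

13.87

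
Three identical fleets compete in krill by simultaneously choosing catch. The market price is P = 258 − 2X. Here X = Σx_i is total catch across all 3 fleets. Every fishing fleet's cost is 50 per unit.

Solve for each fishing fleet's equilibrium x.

A representative fishing fleet's profit is π_i = x_i(258 − 2X) − 50x_i, with X = x_i + Σ_{j≠i} x_j.
First-order condition: 208 − 4x_i − 2Σ_{j≠i} x_j = 0.
With identical fishing fleets, set every x_j = x: then 208 − 4x − 4x = 0, i.e. x = 208/8 = 26.

26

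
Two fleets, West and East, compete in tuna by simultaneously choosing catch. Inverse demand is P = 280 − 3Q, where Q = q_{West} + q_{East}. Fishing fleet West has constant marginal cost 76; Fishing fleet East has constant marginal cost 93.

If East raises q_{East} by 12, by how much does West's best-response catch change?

Fishing fleet West's profit: π = q_{West}(280 − 3(q_{West} + q_{East})) − 76q_{West}.
∂π/∂q_{West} = 204 − 6q_{West} − 3q_{East} = 0, so q_{West} = 34 − 0.5q_{East}.
The reaction-function slope is −0.5, so a 12-unit rise in q_{East} moves q_{West} by −0.5 × 12 = −6. West's best response falls — the actions are strategic substitutes.

-6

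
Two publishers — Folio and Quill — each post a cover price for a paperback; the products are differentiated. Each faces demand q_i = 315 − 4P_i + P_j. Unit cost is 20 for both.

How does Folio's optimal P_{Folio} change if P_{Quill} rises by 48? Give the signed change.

Folio's profit: π = (P_{Folio} − 20)(315 − 4P_{Folio} + P_{Quill}).
∂π/∂P_{Folio} = 395 − 8P_{Folio} + P_{Quill} = 0 ⇒ P_{Folio} = 49.375 + 0.125P_{Quill}.
The reaction-function slope is 0.125, so a 48-unit rise in P_{Quill} moves P_{Folio} by 0.125 × 48 = 6. Folio's best response rises — the actions are strategic complements.

6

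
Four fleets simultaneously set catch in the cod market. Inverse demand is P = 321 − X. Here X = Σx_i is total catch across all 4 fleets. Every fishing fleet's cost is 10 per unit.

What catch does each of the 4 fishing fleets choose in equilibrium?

62.2

A representative fishing fleet's profit is π_i = x_i(321 − X) − 10x_i, with X = x_i + Σ_{j≠i} x_j.
First-order condition: 311 − 2x_i − Σ_{j≠i} x_j = 0.
With identical fishing fleets, set every x_j = x: then 311 − 2x − 3x = 0, i.e. x = 311/5 = 62.2.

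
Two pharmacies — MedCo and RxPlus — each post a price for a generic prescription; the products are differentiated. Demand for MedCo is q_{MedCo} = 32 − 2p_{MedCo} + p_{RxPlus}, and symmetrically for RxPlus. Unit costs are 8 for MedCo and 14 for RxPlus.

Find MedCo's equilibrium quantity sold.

MedCo's profit: π = (p_{MedCo} − 8)(32 − 2p_{MedCo} + p_{RxPlus}).
∂π/∂p_{MedCo} = 48 − 4p_{MedCo} + p_{RxPlus} = 0 ⇒ p_{MedCo} = 12 + 0.25p_{RxPlus}.
Similarly p_{RxPlus} = 15 + 0.25p_{MedCo}.
Substituting the second reaction function into the first: p_{MedCo} = 12 + 0.25(15 + 0.25p_{MedCo}), which gives 0.9375p_{MedCo} = 15.75 ⇒ p_{MedCo} = 16.8.
Then p_{RxPlus} = 15 + 0.25·16.8 = 19.2.
q_{MedCo} = 32 − 2·16.8 + 19.2 = 17.6.

17.6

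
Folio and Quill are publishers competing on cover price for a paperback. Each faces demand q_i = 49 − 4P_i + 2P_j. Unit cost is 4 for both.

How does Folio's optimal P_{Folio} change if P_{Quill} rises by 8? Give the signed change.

2

Folio's profit: π = (P_{Folio} − 4)(49 − 4P_{Folio} + 2P_{Quill}).
∂π/∂P_{Folio} = 65 − 8P_{Folio} + 2P_{Quill} = 0 ⇒ P_{Folio} = 8.125 + 0.25P_{Quill}.
The reaction-function slope is 0.25, so an 8-unit rise in P_{Quill} moves P_{Folio} by 0.25 × 8 = 2. Folio's best response rises — the actions are strategic complements.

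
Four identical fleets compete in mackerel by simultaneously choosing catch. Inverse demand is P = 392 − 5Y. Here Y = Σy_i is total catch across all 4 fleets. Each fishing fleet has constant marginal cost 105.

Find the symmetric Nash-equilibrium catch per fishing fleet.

11.48

A representative fishing fleet's profit is π_i = y_i(392 − 5Y) − 105y_i, with Y = y_i + Σ_{j≠i} y_j.
First-order condition: 287 − 10y_i − 5Σ_{j≠i} y_j = 0.
Imposing symmetry (y_j = y for all j) turns Σ_{j≠i} y_j into 3y, so 287 = 25y and y = 11.48.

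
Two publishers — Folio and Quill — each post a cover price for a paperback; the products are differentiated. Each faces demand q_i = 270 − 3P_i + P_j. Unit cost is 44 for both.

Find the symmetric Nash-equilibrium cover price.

Folio's profit: π = (P_{Folio} − 44)(270 − 3P_{Folio} + P_{Quill}).
∂π/∂P_{Folio} = 402 − 6P_{Folio} + P_{Quill} = 0 ⇒ P_{Folio} = 67 + (1/6)P_{Quill}.
By symmetry P_{Quill} = P_{Folio}; substituting into the reaction function, (5/6)P_{Folio} = 67 and P_{Folio} = 80.4.

80.4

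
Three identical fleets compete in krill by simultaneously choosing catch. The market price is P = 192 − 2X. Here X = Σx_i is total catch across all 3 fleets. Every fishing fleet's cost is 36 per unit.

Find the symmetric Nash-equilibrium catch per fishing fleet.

19.5

A representative fishing fleet's profit is π_i = x_i(192 − 2X) − 36x_i, with X = x_i + Σ_{j≠i} x_j.
First-order condition: 156 − 4x_i − 2Σ_{j≠i} x_j = 0.
Imposing symmetry (x_j = x for all j) turns Σ_{j≠i} x_j into 2x, so 156 = 8x and x = 19.5.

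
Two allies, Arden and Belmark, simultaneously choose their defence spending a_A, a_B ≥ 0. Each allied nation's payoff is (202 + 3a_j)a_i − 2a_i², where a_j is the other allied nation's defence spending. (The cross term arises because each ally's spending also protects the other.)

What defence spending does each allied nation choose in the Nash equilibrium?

202

Arden's payoff is (202 + 3a_B)a_A − 2a_A².
∂π/∂a_A = 202 + 3a_B − 4a_A = 0, so a_A = 50.5 + 0.75a_B.
The game is symmetric, so in equilibrium a_B = a_A: the reaction function gives 0.25a_A = 50.5, hence a_A = 202.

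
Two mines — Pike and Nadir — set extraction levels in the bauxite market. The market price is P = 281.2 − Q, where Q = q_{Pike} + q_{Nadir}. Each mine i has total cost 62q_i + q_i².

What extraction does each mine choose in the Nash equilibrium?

43.84

Mine Pike's profit: π = q_{Pike}(281.2 − (q_{Pike} + q_{Nadir})) − 62q_{Pike} − q_{Pike}².
∂π/∂q_{Pike} = 219.2 − 4q_{Pike} − q_{Nadir} = 0, so q_{Pike} = 54.8 − 0.25q_{Nadir}.
By symmetry q_{Nadir} = q_{Pike}; substituting into the reaction function, 1.25q_{Pike} = 54.8 and q_{Pike} = 43.84.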